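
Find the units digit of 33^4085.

3

Last digits of 3^n: 3, 9, 7, 1 (period 4).
4085 mod 4 = 1, so the last digit matches 3^1 = 3.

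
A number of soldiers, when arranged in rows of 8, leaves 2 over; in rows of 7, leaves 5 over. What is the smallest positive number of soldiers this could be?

26

x ≡ 5 (mod 7) gives x ∈ {5, 12, 19, 26}.
The first of these with x mod 8 = 2 is 26.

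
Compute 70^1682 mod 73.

9

By repeated squaring mod 73: 70^1≡70, 70^2≡9, 70^4≡8, 70^8≡64, 70^16≡8, 70^32≡64, 70^64≡8, 70^128≡64, 70^256≡8, 70^512≡64, 70^1024≡8.
1682 = 2 + 16 + 128 + 512 + 1024, so 70^1682 ≡ 9·8·64·64·8 ≡ 9 (mod 73).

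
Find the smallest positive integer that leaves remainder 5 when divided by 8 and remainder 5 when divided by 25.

Since 25·1 ≡ 1 (mod 8), take x = 5 + 25·((5−5)·1 mod 8) = 5 + 25·0 = 5.
Check: 5 mod 8 = 5, 5 mod 25 = 5.

5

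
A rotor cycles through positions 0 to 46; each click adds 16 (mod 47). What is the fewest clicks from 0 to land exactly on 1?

47 = 2·16 + 15
16 = 1·15 + 1
15 = 15·1 + 0
Back-substituting gives 16·3 ≡ 1 (mod 47).

3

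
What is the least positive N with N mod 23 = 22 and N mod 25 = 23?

298

Since 25·12 ≡ 1 (mod 23), take x = 23 + 25·((22−23)·12 mod 23) = 23 + 25·11 = 298.
Check: 298 mod 23 = 22, 298 mod 25 = 23.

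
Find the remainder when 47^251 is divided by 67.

Successive squares of 47 mod 67: 47^1≡47, 47^2≡65, 47^4≡4, 47^8≡16, 47^16≡55, 47^32≡10, 47^64≡33, 47^128≡17.
251 = 1 + 2 + 8 + 16 + 32 + 64 + 128, so 47^251 ≡ 47·65·16·55·10·33·17 ≡ 19 (mod 67).

19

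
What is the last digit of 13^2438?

Last digits of 3^n: 3, 9, 7, 1 (period 4).
2438 mod 4 = 2, so the last digit matches 3^2 = 9.

9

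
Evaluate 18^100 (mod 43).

9

By repeated squaring mod 43: 18^1≡18, 18^2≡23, 18^4≡13, 18^8≡40, 18^16≡9, 18^32≡38, 18^64≡25.
Since 100 = 4 + 32 + 64 in binary, 18^100 ≡ 13·38·25 ≡ 9 (mod 43).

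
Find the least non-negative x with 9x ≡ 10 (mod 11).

The inverse of 9 mod 11 is 5 (since 9·5 = 45 ≡ 1).
So x ≡ 5·10 = 50 ≡ 6 (mod 11).

6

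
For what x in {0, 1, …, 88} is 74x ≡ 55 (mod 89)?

26

The inverse of 74 mod 89 is 83 (since 74·83 = 6142 ≡ 1).
So x ≡ 83·55 = 4565 ≡ 26 (mod 89).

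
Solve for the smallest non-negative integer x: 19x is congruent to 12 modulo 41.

33

19⁻¹ ≡ 13 (mod 41) because 19·13 = 247 = 6·41 + 1.
Multiplying both sides by 13: x ≡ 13·12 = 156 ≡ 33 (mod 41).
Check: 19·33 = 627 = 15·41 + 12.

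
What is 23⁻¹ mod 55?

12

23·12 = 276 = 5·55 + 1, so 23⁻¹ ≡ 12 (mod 55).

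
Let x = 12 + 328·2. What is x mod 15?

8

328·2 = 656.
656 mod 15 = 11 (since 43·15 = 645).
(12 + 11) mod 15 = 8.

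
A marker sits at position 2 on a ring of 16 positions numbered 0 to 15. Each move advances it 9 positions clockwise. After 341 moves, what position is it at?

15

341·9 = 3069.
3069 mod 16 = 13 (since 191·16 = 3056).
(2 + 13) mod 16 = 15.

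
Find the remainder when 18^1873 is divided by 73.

By repeated squaring mod 73: 18^1≡18, 18^2≡32, 18^4≡2, 18^8≡4, 18^16≡16, 18^32≡37, 18^64≡55, 18^128≡32, 18^256≡2, 18^512≡4, 18^1024≡16.
Since 1873 = 1 + 16 + 64 + 256 + 512 + 1024 in binary, 18^1873 ≡ 18·16·55·2·4·16 ≡ 18 (mod 73).

18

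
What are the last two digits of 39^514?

By repeated squaring mod 100: 39^1≡39, 39^2≡21, 39^4≡41, 39^8≡81, 39^16≡61, 39^32≡21, 39^64≡41, 39^128≡81, 39^256≡61, 39^512≡21.
514 = 2 + 512, so 39^514 ≡ 21·21 ≡ 41 (mod 100).

41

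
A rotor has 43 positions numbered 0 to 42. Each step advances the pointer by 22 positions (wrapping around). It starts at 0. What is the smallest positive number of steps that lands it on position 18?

36

22⁻¹ ≡ 2 (mod 43) because 22·2 = 44 = 1·43 + 1.
Multiplying both sides by 2: x ≡ 2·18 = 36 ≡ 36 (mod 43).
Check: 22·36 = 792 = 18·43 + 18.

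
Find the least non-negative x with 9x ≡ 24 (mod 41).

30

9⁻¹ ≡ 32 (mod 41) because 9·32 = 288 = 7·41 + 1.
Multiplying both sides by 32: x ≡ 32·24 = 768 ≡ 30 (mod 41).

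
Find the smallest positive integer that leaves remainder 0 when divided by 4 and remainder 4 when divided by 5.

4

x ≡ 0 (mod 4) gives x ∈ {0, 4}.
The first of these with x mod 5 = 4 is 4.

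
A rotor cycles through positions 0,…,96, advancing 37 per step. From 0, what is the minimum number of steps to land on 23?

95

The inverse of 37 mod 97 is 21 (since 37·21 = 777 ≡ 1).
Multiplying both sides by 21: x ≡ 21·23 = 483 ≡ 95 (mod 97).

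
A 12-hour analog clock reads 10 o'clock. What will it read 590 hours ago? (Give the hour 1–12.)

8

590 mod 12 = 2 (since 49·12 = 588).
10 − 2 → 8 on a 12-hour dial.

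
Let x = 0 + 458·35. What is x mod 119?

84

458·35 = 16030.
Dividing 16030 by 119 gives quotient 134 and remainder 84.
(0 + 84) mod 119 = 84.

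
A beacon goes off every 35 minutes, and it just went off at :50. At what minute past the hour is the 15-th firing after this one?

15·35 = 525.
525 − 8·60 = 45, so 525 ≡ 45 (mod 60).
(50 + 45) mod 60 = 35.

35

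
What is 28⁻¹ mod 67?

67 = 2·28 + 11
28 = 2·11 + 6
11 = 1·6 + 5
6 = 1·5 + 1
5 = 5·1 + 0
Back-substituting gives 28·12 ≡ 1 (mod 67).

12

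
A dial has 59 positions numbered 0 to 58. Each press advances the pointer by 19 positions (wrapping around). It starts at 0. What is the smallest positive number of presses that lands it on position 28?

The inverse of 19 mod 59 is 28 (since 19·28 = 532 ≡ 1).
So x ≡ 28·28 = 784 ≡ 17 (mod 59).

17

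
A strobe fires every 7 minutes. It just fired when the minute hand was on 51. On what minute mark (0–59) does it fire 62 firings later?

5

62·7 = 434.
434 = 7·60 + 14, so 434 mod 60 = 14.
(51 + 14) mod 60 = 5.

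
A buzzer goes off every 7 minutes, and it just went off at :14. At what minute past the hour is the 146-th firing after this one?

146·7 = 1022.
1022 = 17·60 + 2, so 1022 mod 60 = 2.
(14 + 2) mod 60 = 16.

16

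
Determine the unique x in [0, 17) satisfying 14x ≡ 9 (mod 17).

14

14⁻¹ ≡ 11 (mod 17) because 14·11 = 154 = 9·17 + 1.
So x ≡ 11·9 = 99 ≡ 14 (mod 17).
Check: 14·14 = 196 = 11·17 + 9.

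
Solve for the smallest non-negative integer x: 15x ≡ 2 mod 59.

8

15⁻¹ ≡ 4 (mod 59) because 15·4 = 60 = 1·59 + 1.
Multiplying both sides by 4: x ≡ 4·2 = 8 ≡ 8 (mod 59).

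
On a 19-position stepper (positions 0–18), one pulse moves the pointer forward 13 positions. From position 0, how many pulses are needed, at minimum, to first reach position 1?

19 = 1·13 + 6
13 = 2·6 + 1
6 = 6·1 + 0
Back-substituting gives 13·3 ≡ 1 (mod 19).

3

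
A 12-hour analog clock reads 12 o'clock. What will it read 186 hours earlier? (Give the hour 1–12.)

6

186 mod 12 = 6 (since 15·12 = 180).
12 − 6 → 6 on a 12-hour dial.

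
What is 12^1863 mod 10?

8

Powers of 2 mod 10 repeat with period 4: 2, 4, 8, 6.
1863 mod 4 = 3, so the last digit matches 2^3 = 8.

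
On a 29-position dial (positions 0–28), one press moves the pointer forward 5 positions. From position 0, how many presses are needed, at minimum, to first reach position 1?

29 = 5·5 + 4
5 = 1·4 + 1
4 = 4·1 + 0
Back-substituting gives 5·6 ≡ 1 (mod 29).

6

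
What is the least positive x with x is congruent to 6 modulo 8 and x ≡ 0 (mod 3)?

x ≡ 0 (mod 3) gives x ∈ {0, 3, 6}.
The first of these with x mod 8 = 6 is 6.

6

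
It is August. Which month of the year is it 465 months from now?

May

465 mod 12 = 9 (since 38·12 = 456).
August + 9 months → May.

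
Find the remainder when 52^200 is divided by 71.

48

Square-and-reduce mod 71: 52^1≡52, 52^2≡6, 52^4≡36, 52^8≡18, 52^16≡40, 52^32≡38, 52^64≡24, 52^128≡8.
Since 200 = 8 + 64 + 128 in binary, 52^200 ≡ 18·24·8 ≡ 48 (mod 71).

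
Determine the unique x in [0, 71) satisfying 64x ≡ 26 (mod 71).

The inverse of 64 mod 71 is 10 (since 64·10 = 640 ≡ 1).
Multiplying both sides by 10: x ≡ 10·26 = 260 ≡ 47 (mod 71).
Check: 64·47 = 3008 = 42·71 + 26.

47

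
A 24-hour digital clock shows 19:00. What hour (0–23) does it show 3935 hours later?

18

Dividing 3935 by 24 gives quotient 163 and remainder 23.
(19 + 23) mod 24 = 18.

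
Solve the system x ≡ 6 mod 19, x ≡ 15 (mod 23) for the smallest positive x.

Since 23·5 ≡ 1 (mod 19), take x = 15 + 23·((6−15)·5 mod 19) = 15 + 23·12 = 291.
Check: 291 mod 19 = 6, 291 mod 23 = 15.

291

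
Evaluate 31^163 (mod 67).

32

Square-and-reduce mod 67: 31^1≡31, 31^2≡23, 31^4≡60, 31^8≡49, 31^16≡56, 31^32≡54, 31^64≡35, 31^128≡19.
163 = 1 + 2 + 32 + 128, so 31^163 ≡ 31·23·54·19 ≡ 32 (mod 67).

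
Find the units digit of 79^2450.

Powers of 9 mod 10 repeat with period 2: 9, 1.
2450 mod 2 = 0, so the last digit matches 9^2 = 1.

1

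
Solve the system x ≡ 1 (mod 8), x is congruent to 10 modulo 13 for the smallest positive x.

Since 13·5 ≡ 1 (mod 8), take x = 10 + 13·((1−10)·5 mod 8) = 10 + 13·3 = 49.
Check: 49 mod 8 = 1, 49 mod 13 = 10.

49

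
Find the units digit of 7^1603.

Last digits of 7^n: 7, 9, 3, 1 (period 4).
1603 mod 4 = 3, so the last digit matches 7^3 = 3.

3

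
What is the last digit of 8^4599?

Powers of 8 mod 10 repeat with period 4: 8, 4, 2, 6.
4599 leaves remainder 3 on division by 4, so 8^4599 ends in 2.

2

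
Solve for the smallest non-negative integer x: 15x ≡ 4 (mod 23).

11

15⁻¹ ≡ 20 (mod 23) because 15·20 = 300 = 13·23 + 1.
So x ≡ 20·4 = 80 ≡ 11 (mod 23).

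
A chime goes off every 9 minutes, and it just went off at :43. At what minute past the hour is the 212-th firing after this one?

31

212·9 = 1908.
1908 − 31·60 = 48, so 1908 ≡ 48 (mod 60).
(43 + 48) mod 60 = 31.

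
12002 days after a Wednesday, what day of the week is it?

12002 − 1714·7 = 4, so 12002 ≡ 4 (mod 7).
Wednesday + 4 days → Sunday.

Sunday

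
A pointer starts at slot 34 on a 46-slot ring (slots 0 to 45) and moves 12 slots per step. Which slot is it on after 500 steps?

500·12 = 6000.
Dividing 6000 by 46 gives quotient 130 and remainder 20.
(34 + 20) mod 46 = 8.

8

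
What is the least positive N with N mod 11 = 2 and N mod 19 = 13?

x ≡ 2 (mod 11) gives x ∈ {2, 13}.
The first of these with x mod 19 = 13 is 13.

13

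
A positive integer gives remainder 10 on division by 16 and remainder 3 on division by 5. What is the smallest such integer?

x ≡ 3 (mod 5) gives x ∈ {3, 8, 13, 18, 23, 28, 33, 38, …}.
The first of these with x mod 16 = 10 is 58.

58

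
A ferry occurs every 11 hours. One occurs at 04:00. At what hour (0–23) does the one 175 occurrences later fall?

9

175·11 = 1925.
1925 mod 24 = 5 (since 80·24 = 1920).
(4 + 5) mod 24 = 9.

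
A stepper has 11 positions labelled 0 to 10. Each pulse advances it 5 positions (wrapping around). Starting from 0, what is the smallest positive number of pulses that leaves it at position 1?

11 = 2·5 + 1
5 = 5·1 + 0
Back-substituting gives 5·9 ≡ 1 (mod 11).

9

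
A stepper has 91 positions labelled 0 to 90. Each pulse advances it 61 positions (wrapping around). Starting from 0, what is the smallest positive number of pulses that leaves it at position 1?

3

61·3 = 183 = 2·91 + 1, so 61⁻¹ ≡ 3 (mod 91).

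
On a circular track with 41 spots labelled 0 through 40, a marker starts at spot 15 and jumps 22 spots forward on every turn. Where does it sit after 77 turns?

28

77·22 = 1694.
Dividing 1694 by 41 gives quotient 41 and remainder 13.
(15 + 13) mod 41 = 28.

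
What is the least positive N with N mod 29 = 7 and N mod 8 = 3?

123

Since 8·11 ≡ 1 (mod 29), take x = 3 + 8·((7−3)·11 mod 29) = 3 + 8·15 = 123.
Check: 123 mod 29 = 7, 123 mod 8 = 3.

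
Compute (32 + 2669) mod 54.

1

2669 = 49·54 + 23, so 2669 mod 54 = 23.
(32 + 23) mod 54 = 1.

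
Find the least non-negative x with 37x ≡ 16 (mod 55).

48

The inverse of 37 mod 55 is 3 (since 37·3 = 111 ≡ 1).
So x ≡ 3·16 = 48 ≡ 48 (mod 55).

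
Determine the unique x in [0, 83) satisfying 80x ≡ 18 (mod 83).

77

The inverse of 80 mod 83 is 55 (since 80·55 = 4400 ≡ 1).
So x ≡ 55·18 = 990 ≡ 77 (mod 83).
Check: 80·77 = 6160 = 74·83 + 18.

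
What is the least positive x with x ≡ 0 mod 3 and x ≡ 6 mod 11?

x ≡ 0 (mod 3) gives x ∈ {0, 3, 6}.
The first of these with x mod 11 = 6 is 6.

6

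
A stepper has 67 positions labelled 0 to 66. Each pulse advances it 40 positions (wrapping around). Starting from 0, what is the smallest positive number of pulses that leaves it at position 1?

62

40·62 = 2480 = 37·67 + 1, so 40⁻¹ ≡ 62 (mod 67).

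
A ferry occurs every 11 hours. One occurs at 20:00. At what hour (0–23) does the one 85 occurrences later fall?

85·11 = 935.
935 − 38·24 = 23, so 935 ≡ 23 (mod 24).
(20 + 23) mod 24 = 19.

19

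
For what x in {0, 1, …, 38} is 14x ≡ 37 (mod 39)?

14⁻¹ ≡ 14 (mod 39) because 14·14 = 196 = 5·39 + 1.
Multiplying both sides by 14: x ≡ 14·37 = 518 ≡ 11 (mod 39).

11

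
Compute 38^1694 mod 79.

Square-and-reduce mod 79: 38^1≡38, 38^2≡22, 38^4≡10, 38^8≡21, 38^16≡46, 38^32≡62, 38^64≡52, 38^128≡18, 38^256≡8, 38^512≡64, 38^1024≡67.
1694 = 2 + 4 + 8 + 16 + 128 + 512 + 1024, so 38^1694 ≡ 22·10·21·46·18·64·67 ≡ 10 (mod 79).

10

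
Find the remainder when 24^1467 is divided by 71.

Square-and-reduce mod 71: 24^1≡24, 24^2≡8, 24^4≡64, 24^8≡49, 24^16≡58, 24^32≡27, 24^64≡19, 24^128≡6, 24^256≡36, 24^512≡18, 24^1024≡40.
1467 = 1 + 2 + 8 + 16 + 32 + 128 + 256 + 1024, so 24^1467 ≡ 24·8·49·58·27·6·36·40 ≡ 27 (mod 71).

27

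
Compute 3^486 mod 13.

Successive squares of 3 mod 13: 3^1≡3, 3^2≡9, 3^4≡3, 3^8≡9, 3^16≡3, 3^32≡9, 3^64≡3, 3^128≡9, 3^256≡3.
486 = 2 + 4 + 32 + 64 + 128 + 256, so 3^486 ≡ 9·3·9·3·9·3 ≡ 1 (mod 13).

1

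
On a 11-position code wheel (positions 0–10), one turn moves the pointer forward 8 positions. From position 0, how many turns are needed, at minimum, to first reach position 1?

7

8·7 = 56 = 5·11 + 1, so 8⁻¹ ≡ 7 (mod 11).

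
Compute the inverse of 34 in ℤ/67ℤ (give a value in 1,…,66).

2

34·2 = 68 = 1·67 + 1, so 34⁻¹ ≡ 2 (mod 67).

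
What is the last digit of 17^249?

Powers of 7 mod 10 repeat with period 4: 7, 9, 3, 1.
249 leaves remainder 1 on division by 4, so 17^249 ends in 7.

7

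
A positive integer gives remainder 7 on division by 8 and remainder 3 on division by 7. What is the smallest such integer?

31

x ≡ 3 (mod 7) gives x ∈ {3, 10, 17, 24, 31}.
The first of these with x mod 8 = 7 is 31.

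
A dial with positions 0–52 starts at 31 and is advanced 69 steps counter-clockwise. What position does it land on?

Dividing 69 by 53 gives quotient 1 and remainder 16.
(31 − 16) mod 53 = 15.

15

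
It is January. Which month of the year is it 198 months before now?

Dividing 198 by 12 gives quotient 16 and remainder 6.
January − 6 months → July.

July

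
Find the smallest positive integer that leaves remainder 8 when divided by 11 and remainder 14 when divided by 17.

184

Since 17·2 ≡ 1 (mod 11), take x = 14 + 17·((8−14)·2 mod 11) = 14 + 17·10 = 184.
Check: 184 mod 11 = 8, 184 mod 17 = 14.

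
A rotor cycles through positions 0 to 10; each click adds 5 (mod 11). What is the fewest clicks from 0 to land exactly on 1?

5·9 = 45 = 4·11 + 1, so 5⁻¹ ≡ 9 (mod 11).

9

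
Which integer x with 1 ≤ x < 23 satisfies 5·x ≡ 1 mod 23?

14

5·14 = 70 = 3·23 + 1, so 5⁻¹ ≡ 14 (mod 23).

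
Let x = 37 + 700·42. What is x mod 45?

700·42 = 29400.
29400 = 653·45 + 15, so 29400 mod 45 = 15.
(37 + 15) mod 45 = 7.

7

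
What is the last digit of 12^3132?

6

The units digit of 12^n cycles with period 4: 2, 4, 8, 6, …
3132 leaves remainder 0 on division by 4, so 12^3132 ends in 6.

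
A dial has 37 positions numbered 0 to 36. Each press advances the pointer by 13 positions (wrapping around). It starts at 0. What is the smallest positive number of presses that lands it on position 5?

13⁻¹ ≡ 20 (mod 37) because 13·20 = 260 = 7·37 + 1.
So x ≡ 20·5 = 100 ≡ 26 (mod 37).

26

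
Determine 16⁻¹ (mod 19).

19 = 1·16 + 3
16 = 5·3 + 1
3 = 3·1 + 0
Back-substituting gives 16·6 ≡ 1 (mod 19).

6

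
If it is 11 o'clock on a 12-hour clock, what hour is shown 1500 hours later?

11

1500 − 125·12 = 0, so 1500 ≡ 0 (mod 12).
11 + 0 → 11 on a 12-hour dial.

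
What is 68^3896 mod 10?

The units digit of 68^n cycles with period 4: 8, 4, 2, 6, …
3896 leaves remainder 0 on division by 4, so 68^3896 ends in 6.

6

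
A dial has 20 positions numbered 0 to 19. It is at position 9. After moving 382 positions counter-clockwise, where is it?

382 − 19·20 = 2, so 382 ≡ 2 (mod 20).
(9 − 2) mod 20 = 7.

7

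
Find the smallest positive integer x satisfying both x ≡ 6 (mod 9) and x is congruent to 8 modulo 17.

42

Since 17·8 ≡ 1 (mod 9), take x = 8 + 17·((6−8)·8 mod 9) = 8 + 17·2 = 42.
Check: 42 mod 9 = 6, 42 mod 17 = 8.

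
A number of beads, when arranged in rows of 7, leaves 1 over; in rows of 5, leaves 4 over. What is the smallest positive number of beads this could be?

Since 5·3 ≡ 1 (mod 7), take x = 4 + 5·((1−4)·3 mod 7) = 4 + 5·5 = 29.
Check: 29 mod 7 = 1, 29 mod 5 = 4.

29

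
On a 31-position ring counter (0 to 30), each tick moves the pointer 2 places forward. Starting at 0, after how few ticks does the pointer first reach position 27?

29

The inverse of 2 mod 31 is 16 (since 2·16 = 32 ≡ 1).
So x ≡ 16·27 = 432 ≡ 29 (mod 31).
Check: 2·29 = 58 = 1·31 + 27.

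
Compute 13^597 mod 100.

33

Successive squares of 13 mod 100: 13^1≡13, 13^2≡69, 13^4≡61, 13^8≡21, 13^16≡41, 13^32≡81, 13^64≡61, 13^128≡21, 13^256≡41, 13^512≡81.
Since 597 = 1 + 4 + 16 + 64 + 512 in binary, 13^597 ≡ 13·61·41·61·81 ≡ 33 (mod 100).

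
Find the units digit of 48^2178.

4

Last digits of 8^n: 8, 4, 2, 6 (period 4).
2178 mod 4 = 2, so the last digit matches 8^2 = 4.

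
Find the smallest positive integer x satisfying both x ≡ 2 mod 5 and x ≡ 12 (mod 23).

12

x ≡ 2 (mod 5) gives x ∈ {2, 7, 12}.
The first of these with x mod 23 = 12 is 12.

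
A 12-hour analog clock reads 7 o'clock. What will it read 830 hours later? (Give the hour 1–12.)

830 mod 12 = 2 (since 69·12 = 828).
7 + 2 → 9 on a 12-hour dial.

9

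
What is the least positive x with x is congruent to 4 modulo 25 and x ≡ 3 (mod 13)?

29

x ≡ 3 (mod 13) gives x ∈ {3, 16, 29}.
The first of these with x mod 25 = 4 is 29.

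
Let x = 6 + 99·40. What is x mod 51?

99·40 = 3960.
3960 mod 51 = 33 (since 77·51 = 3927).
(6 + 33) mod 51 = 39.

39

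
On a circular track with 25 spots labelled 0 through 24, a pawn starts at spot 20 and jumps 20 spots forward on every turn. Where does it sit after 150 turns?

20

150·20 = 3000.
3000 − 120·25 = 0, so 3000 ≡ 0 (mod 25).
(20 + 0) mod 25 = 20.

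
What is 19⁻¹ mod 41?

13

19·13 = 247 = 6·41 + 1, so 19⁻¹ ≡ 13 (mod 41).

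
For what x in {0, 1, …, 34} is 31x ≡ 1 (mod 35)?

26

31⁻¹ ≡ 26 (mod 35) because 31·26 = 806 = 23·35 + 1.
So x ≡ 26·1 = 26 ≡ 26 (mod 35).
Check: 31·26 = 806 = 23·35 + 1.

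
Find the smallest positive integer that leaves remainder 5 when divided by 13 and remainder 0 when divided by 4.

44

Since 4·10 ≡ 1 (mod 13), take x = 0 + 4·((5−0)·10 mod 13) = 0 + 4·11 = 44.
Check: 44 mod 13 = 5, 44 mod 4 = 0.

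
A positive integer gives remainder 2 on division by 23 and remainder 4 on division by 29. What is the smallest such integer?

x ≡ 2 (mod 23) gives x ∈ {2, 25, 48, 71, 94, 117, 140, 163, …}.
The first of these with x mod 29 = 4 is 439.

439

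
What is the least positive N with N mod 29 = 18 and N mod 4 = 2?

Since 4·22 ≡ 1 (mod 29), take x = 2 + 4·((18−2)·22 mod 29) = 2 + 4·4 = 18.
Check: 18 mod 29 = 18, 18 mod 4 = 2.

18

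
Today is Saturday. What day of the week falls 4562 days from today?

4562 − 651·7 = 5, so 4562 ≡ 5 (mod 7).
Saturday + 5 days → Thursday.

Thursday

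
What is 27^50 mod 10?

9

Last digits of 7^n: 7, 9, 3, 1 (period 4).
50 leaves remainder 2 on division by 4, so 27^50 ends in 9.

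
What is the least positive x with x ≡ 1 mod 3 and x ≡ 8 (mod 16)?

x ≡ 1 (mod 3) gives x ∈ {1, 4, 7, 10, 13, 16, 19, 22, …}.
The first of these with x mod 16 = 8 is 40.

40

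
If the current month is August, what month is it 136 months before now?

April

136 − 11·12 = 4, so 136 ≡ 4 (mod 12).
August − 4 months → April.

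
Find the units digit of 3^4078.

9

Last digits of 3^n: 3, 9, 7, 1 (period 4).
4078 leaves remainder 2 on division by 4, so 3^4078 ends in 9.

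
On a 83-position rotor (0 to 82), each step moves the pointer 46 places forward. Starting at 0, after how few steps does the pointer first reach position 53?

46⁻¹ ≡ 74 (mod 83) because 46·74 = 3404 = 41·83 + 1.
Multiplying both sides by 74: x ≡ 74·53 = 3922 ≡ 21 (mod 83).

21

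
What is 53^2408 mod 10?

The units digit of 53^n cycles with period 4: 3, 9, 7, 1, …
2408 mod 4 = 0, so the last digit matches 3^4 = 1.

1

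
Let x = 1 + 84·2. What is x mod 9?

84·2 = 168.
168 mod 9 = 6 (since 18·9 = 162).
(1 + 6) mod 9 = 7.

7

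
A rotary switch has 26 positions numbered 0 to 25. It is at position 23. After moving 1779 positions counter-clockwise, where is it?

1779 mod 26 = 11 (since 68·26 = 1768).
(23 − 11) mod 26 = 12.

12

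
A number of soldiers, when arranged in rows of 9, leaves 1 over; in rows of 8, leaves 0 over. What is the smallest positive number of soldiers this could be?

64

x ≡ 0 (mod 8) gives x ∈ {0, 8, 16, 24, 32, 40, 48, 56, …}.
The first of these with x mod 9 = 1 is 64.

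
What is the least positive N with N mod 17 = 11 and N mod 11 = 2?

79

x ≡ 2 (mod 11) gives x ∈ {2, 13, 24, 35, 46, 57, 68, 79}.
The first of these with x mod 17 = 11 is 79.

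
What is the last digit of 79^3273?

Last digits of 9^n: 9, 1 (period 2).
3273 leaves remainder 1 on division by 2, so 79^3273 ends in 9.

9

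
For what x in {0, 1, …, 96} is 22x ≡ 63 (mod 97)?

69

The inverse of 22 mod 97 is 75 (since 22·75 = 1650 ≡ 1).
So x ≡ 75·63 = 4725 ≡ 69 (mod 97).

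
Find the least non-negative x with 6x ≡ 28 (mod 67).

The inverse of 6 mod 67 is 56 (since 6·56 = 336 ≡ 1).
Multiplying both sides by 56: x ≡ 56·28 = 1568 ≡ 27 (mod 67).
Check: 6·27 = 162 = 2·67 + 28.

27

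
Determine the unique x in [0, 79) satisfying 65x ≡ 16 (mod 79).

65⁻¹ ≡ 62 (mod 79) because 65·62 = 4030 = 51·79 + 1.
Multiplying both sides by 62: x ≡ 62·16 = 992 ≡ 44 (mod 79).
Check: 65·44 = 2860 = 36·79 + 16.

44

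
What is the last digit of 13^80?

Last digits of 3^n: 3, 9, 7, 1 (period 4).
80 leaves remainder 0 on division by 4, so 13^80 ends in 1.

1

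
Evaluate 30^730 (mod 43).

By repeated squaring mod 43: 30^1≡30, 30^2≡40, 30^4≡9, 30^8≡38, 30^16≡25, 30^32≡23, 30^64≡13, 30^128≡40, 30^256≡9, 30^512≡38.
730 = 2 + 8 + 16 + 64 + 128 + 512, so 30^730 ≡ 40·38·25·13·40·38 ≡ 25 (mod 43).

25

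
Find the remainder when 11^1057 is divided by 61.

11

Successive squares of 11 mod 61: 11^1≡11, 11^2≡60, 11^4≡1, 11^8≡1, 11^16≡1, 11^32≡1, 11^64≡1, 11^128≡1, 11^256≡1, 11^512≡1, 11^1024≡1.
1057 = 1 + 32 + 1024, so 11^1057 ≡ 11·1·1 ≡ 11 (mod 61).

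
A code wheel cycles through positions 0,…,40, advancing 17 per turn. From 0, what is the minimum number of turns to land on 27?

The inverse of 17 mod 41 is 29 (since 17·29 = 493 ≡ 1).
Multiplying both sides by 29: x ≡ 29·27 = 783 ≡ 4 (mod 41).

4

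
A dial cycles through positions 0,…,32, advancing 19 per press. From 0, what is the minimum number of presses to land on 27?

24

The inverse of 19 mod 33 is 7 (since 19·7 = 133 ≡ 1).
Multiplying both sides by 7: x ≡ 7·27 = 189 ≡ 24 (mod 33).
Check: 19·24 = 456 = 13·33 + 27.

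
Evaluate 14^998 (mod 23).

13

By repeated squaring mod 23: 14^1≡14, 14^2≡12, 14^4≡6, 14^8≡13, 14^16≡8, 14^32≡18, 14^64≡2, 14^128≡4, 14^256≡16, 14^512≡3.
Since 998 = 2 + 4 + 32 + 64 + 128 + 256 + 512 in binary, 14^998 ≡ 12·6·18·2·4·16·3 ≡ 13 (mod 23).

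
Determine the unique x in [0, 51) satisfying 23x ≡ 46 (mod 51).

2

23⁻¹ ≡ 20 (mod 51) because 23·20 = 460 = 9·51 + 1.
So x ≡ 20·46 = 920 ≡ 2 (mod 51).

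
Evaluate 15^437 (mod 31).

Square-and-reduce mod 31: 15^1≡15, 15^2≡8, 15^4≡2, 15^8≡4, 15^16≡16, 15^32≡8, 15^64≡2, 15^128≡4, 15^256≡16.
437 = 1 + 4 + 16 + 32 + 128 + 256, so 15^437 ≡ 15·2·16·8·4·16 ≡ 23 (mod 31).

23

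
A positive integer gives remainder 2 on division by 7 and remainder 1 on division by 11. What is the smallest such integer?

x ≡ 2 (mod 7) gives x ∈ {2, 9, 16, 23}.
The first of these with x mod 11 = 1 is 23.

23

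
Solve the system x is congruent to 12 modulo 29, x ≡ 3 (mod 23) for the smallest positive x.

x ≡ 3 (mod 23) gives x ∈ {3, 26, 49, 72, 95, 118, 141, 164, …}.
The first of these with x mod 29 = 12 is 302.

302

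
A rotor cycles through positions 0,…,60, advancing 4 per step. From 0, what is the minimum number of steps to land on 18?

The inverse of 4 mod 61 is 46 (since 4·46 = 184 ≡ 1).
So x ≡ 46·18 = 828 ≡ 35 (mod 61).
Check: 4·35 = 140 = 2·61 + 18.

35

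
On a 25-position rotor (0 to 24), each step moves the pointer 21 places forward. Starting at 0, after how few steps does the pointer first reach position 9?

21⁻¹ ≡ 6 (mod 25) because 21·6 = 126 = 5·25 + 1.
Multiplying both sides by 6: x ≡ 6·9 = 54 ≡ 4 (mod 25).

4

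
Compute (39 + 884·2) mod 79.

69

884·2 = 1768.
1768 = 22·79 + 30, so 1768 mod 79 = 30.
(39 + 30) mod 79 = 69.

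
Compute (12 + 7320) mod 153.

141

7320 mod 153 = 129 (since 47·153 = 7191).
(12 + 129) mod 153 = 141.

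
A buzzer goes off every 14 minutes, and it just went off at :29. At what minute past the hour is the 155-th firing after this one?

39

155·14 = 2170.
2170 = 36·60 + 10, so 2170 mod 60 = 10.
(29 + 10) mod 60 = 39.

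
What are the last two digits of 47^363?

Square-and-reduce mod 100: 47^1≡47, 47^2≡9, 47^4≡81, 47^8≡61, 47^16≡21, 47^32≡41, 47^64≡81, 47^128≡61, 47^256≡21.
363 = 1 + 2 + 8 + 32 + 64 + 256, so 47^363 ≡ 47·9·61·41·81·21 ≡ 23 (mod 100).

23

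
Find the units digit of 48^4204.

Powers of 8 mod 10 repeat with period 4: 8, 4, 2, 6.
4204 mod 4 = 0, so the last digit matches 8^4 = 6.

6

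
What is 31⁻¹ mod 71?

55

71 = 2·31 + 9
31 = 3·9 + 4
9 = 2·4 + 1
4 = 4·1 + 0
Back-substituting gives 31·55 ≡ 1 (mod 71).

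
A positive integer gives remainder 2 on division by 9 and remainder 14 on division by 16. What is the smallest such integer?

110

Since 16·4 ≡ 1 (mod 9), take x = 14 + 16·((2−14)·4 mod 9) = 14 + 16·6 = 110.
Check: 110 mod 9 = 2, 110 mod 16 = 14.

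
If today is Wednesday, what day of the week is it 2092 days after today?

Tuesday

Dividing 2092 by 7 gives quotient 298 and remainder 6.
Wednesday + 6 days → Tuesday.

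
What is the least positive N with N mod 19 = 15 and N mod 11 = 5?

Since 11·7 ≡ 1 (mod 19), take x = 5 + 11·((15−5)·7 mod 19) = 5 + 11·13 = 148.
Check: 148 mod 19 = 15, 148 mod 11 = 5.

148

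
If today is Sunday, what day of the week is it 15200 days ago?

Thursday

15200 mod 7 = 3 (since 2171·7 = 15197).
Sunday − 3 days → Thursday.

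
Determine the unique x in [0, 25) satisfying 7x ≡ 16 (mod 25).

13

7⁻¹ ≡ 18 (mod 25) because 7·18 = 126 = 5·25 + 1.
Multiplying both sides by 18: x ≡ 18·16 = 288 ≡ 13 (mod 25).
Check: 7·13 = 91 = 3·25 + 16.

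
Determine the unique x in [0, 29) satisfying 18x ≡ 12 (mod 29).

The inverse of 18 mod 29 is 21 (since 18·21 = 378 ≡ 1).
Multiplying both sides by 21: x ≡ 21·12 = 252 ≡ 20 (mod 29).
Check: 18·20 = 360 = 12·29 + 12.

20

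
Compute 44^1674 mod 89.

67

Successive squares of 44 mod 89: 44^1≡44, 44^2≡67, 44^4≡39, 44^8≡8, 44^16≡64, 44^32≡2, 44^64≡4, 44^128≡16, 44^256≡78, 44^512≡32, 44^1024≡45.
1674 = 2 + 8 + 128 + 512 + 1024, so 44^1674 ≡ 67·8·16·32·45 ≡ 67 (mod 89).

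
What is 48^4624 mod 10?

Powers of 8 mod 10 repeat with period 4: 8, 4, 2, 6.
4624 leaves remainder 0 on division by 4, so 48^4624 ends in 6.

6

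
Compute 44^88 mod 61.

42

Square-and-reduce mod 61: 44^1≡44, 44^2≡45, 44^4≡12, 44^8≡22, 44^16≡57, 44^32≡16, 44^64≡12.
88 = 8 + 16 + 64, so 44^88 ≡ 22·57·12 ≡ 42 (mod 61).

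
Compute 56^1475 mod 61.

47

By repeated squaring mod 61: 56^1≡56, 56^2≡25, 56^4≡15, 56^8≡42, 56^16≡56, 56^32≡25, 56^64≡15, 56^128≡42, 56^256≡56, 56^512≡25, 56^1024≡15.
1475 = 1 + 2 + 64 + 128 + 256 + 1024, so 56^1475 ≡ 56·25·15·42·56·15 ≡ 47 (mod 61).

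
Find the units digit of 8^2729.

Last digits of 8^n: 8, 4, 2, 6 (period 4).
2729 mod 4 = 1, so the last digit matches 8^1 = 8.

8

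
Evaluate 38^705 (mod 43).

By repeated squaring mod 43: 38^1≡38, 38^2≡25, 38^4≡23, 38^8≡13, 38^16≡40, 38^32≡9, 38^64≡38, 38^128≡25, 38^256≡23, 38^512≡13.
Since 705 = 1 + 64 + 128 + 512 in binary, 38^705 ≡ 38·38·25·13 ≡ 41 (mod 43).

41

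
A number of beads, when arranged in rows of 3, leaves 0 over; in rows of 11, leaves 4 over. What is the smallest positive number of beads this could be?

x ≡ 0 (mod 3) gives x ∈ {0, 3, 6, 9, 12, 15}.
The first of these with x mod 11 = 4 is 15.

15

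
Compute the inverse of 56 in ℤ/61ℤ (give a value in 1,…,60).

12

56·12 = 672 = 11·61 + 1, so 56⁻¹ ≡ 12 (mod 61).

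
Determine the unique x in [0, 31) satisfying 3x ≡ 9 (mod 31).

3⁻¹ ≡ 21 (mod 31) because 3·21 = 63 = 2·31 + 1.
Multiplying both sides by 21: x ≡ 21·9 = 189 ≡ 3 (mod 31).
Check: 3·3 = 9 = 0·31 + 9.

3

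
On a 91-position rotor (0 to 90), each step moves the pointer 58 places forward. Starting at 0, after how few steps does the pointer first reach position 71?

The inverse of 58 mod 91 is 11 (since 58·11 = 638 ≡ 1).
So x ≡ 11·71 = 781 ≡ 53 (mod 91).

53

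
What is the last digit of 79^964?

1

Last digits of 9^n: 9, 1 (period 2).
964 leaves remainder 0 on division by 2, so 79^964 ends in 1.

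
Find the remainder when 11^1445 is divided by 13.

Successive squares of 11 mod 13: 11^1≡11, 11^2≡4, 11^4≡3, 11^8≡9, 11^16≡3, 11^32≡9, 11^64≡3, 11^128≡9, 11^256≡3, 11^512≡9, 11^1024≡3.
1445 = 1 + 4 + 32 + 128 + 256 + 1024, so 11^1445 ≡ 11·3·9·9·3·3 ≡ 7 (mod 13).

7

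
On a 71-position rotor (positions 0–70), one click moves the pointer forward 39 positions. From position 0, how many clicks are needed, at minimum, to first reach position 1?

51

39·51 = 1989 = 28·71 + 1, so 39⁻¹ ≡ 51 (mod 71).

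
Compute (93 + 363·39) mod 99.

363·39 = 14157.
14157 − 143·99 = 0, so 14157 ≡ 0 (mod 99).
(93 + 0) mod 99 = 93.

93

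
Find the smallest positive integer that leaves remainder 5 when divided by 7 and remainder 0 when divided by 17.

Since 17·5 ≡ 1 (mod 7), take x = 0 + 17·((5−0)·5 mod 7) = 0 + 17·4 = 68.
Check: 68 mod 7 = 5, 68 mod 17 = 0.

68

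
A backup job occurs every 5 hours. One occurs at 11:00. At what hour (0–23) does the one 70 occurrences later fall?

1

70·5 = 350.
Dividing 350 by 24 gives quotient 14 and remainder 14.
(11 + 14) mod 24 = 1.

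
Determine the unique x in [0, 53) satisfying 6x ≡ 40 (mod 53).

42

6⁻¹ ≡ 9 (mod 53) because 6·9 = 54 = 1·53 + 1.
So x ≡ 9·40 = 360 ≡ 42 (mod 53).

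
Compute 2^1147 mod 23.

8

Square-and-reduce mod 23: 2^1≡2, 2^2≡4, 2^4≡16, 2^8≡3, 2^16≡9, 2^32≡12, 2^64≡6, 2^128≡13, 2^256≡8, 2^512≡18, 2^1024≡2.
Since 1147 = 1 + 2 + 8 + 16 + 32 + 64 + 1024 in binary, 2^1147 ≡ 2·4·3·9·12·6·2 ≡ 8 (mod 23).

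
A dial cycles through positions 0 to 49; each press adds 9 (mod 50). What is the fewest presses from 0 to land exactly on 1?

50 = 5·9 + 5
9 = 1·5 + 4
5 = 1·4 + 1
4 = 4·1 + 0
Back-substituting gives 9·39 ≡ 1 (mod 50).

39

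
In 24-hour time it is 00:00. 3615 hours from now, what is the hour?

15

Dividing 3615 by 24 gives quotient 150 and remainder 15.
(0 + 15) mod 24 = 15.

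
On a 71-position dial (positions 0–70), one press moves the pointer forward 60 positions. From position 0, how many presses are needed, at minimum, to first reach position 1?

58

71 = 1·60 + 11
60 = 5·11 + 5
11 = 2·5 + 1
5 = 5·1 + 0
Back-substituting gives 60·58 ≡ 1 (mod 71).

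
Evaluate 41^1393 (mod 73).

36

Successive squares of 41 mod 73: 41^1≡41, 41^2≡2, 41^4≡4, 41^8≡16, 41^16≡37, 41^32≡55, 41^64≡32, 41^128≡2, 41^256≡4, 41^512≡16, 41^1024≡37.
Since 1393 = 1 + 16 + 32 + 64 + 256 + 1024 in binary, 41^1393 ≡ 41·37·55·32·4·37 ≡ 36 (mod 73).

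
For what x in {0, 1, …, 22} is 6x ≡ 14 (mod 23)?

10

The inverse of 6 mod 23 is 4 (since 6·4 = 24 ≡ 1).
So x ≡ 4·14 = 56 ≡ 10 (mod 23).
Check: 6·10 = 60 = 2·23 + 14.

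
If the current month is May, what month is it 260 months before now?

September

260 − 21·12 = 8, so 260 ≡ 8 (mod 12).
May − 8 months → September.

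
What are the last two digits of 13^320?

Successive squares of 13 mod 100: 13^1≡13, 13^2≡69, 13^4≡61, 13^8≡21, 13^16≡41, 13^32≡81, 13^64≡61, 13^128≡21, 13^256≡41.
Since 320 = 64 + 256 in binary, 13^320 ≡ 61·41 ≡ 1 (mod 100).

01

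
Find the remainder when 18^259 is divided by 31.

10

By repeated squaring mod 31: 18^1≡18, 18^2≡14, 18^4≡10, 18^8≡7, 18^16≡18, 18^32≡14, 18^64≡10, 18^128≡7, 18^256≡18.
Since 259 = 1 + 2 + 256 in binary, 18^259 ≡ 18·14·18 ≡ 10 (mod 31).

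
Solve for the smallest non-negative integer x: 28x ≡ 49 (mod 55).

28⁻¹ ≡ 2 (mod 55) because 28·2 = 56 = 1·55 + 1.
Multiplying both sides by 2: x ≡ 2·49 = 98 ≡ 43 (mod 55).
Check: 28·43 = 1204 = 21·55 + 49.

43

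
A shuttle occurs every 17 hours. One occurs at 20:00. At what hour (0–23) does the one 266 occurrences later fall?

266·17 = 4522.
4522 = 188·24 + 10, so 4522 mod 24 = 10.
(20 + 10) mod 24 = 6.

6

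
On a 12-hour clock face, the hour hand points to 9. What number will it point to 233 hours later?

2

Dividing 233 by 12 gives quotient 19 and remainder 5.
9 + 5 → 2 on a 12-hour dial.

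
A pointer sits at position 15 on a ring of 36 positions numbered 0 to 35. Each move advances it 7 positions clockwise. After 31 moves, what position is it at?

16

31·7 = 217.
217 − 6·36 = 1, so 217 ≡ 1 (mod 36).
(15 + 1) mod 36 = 16.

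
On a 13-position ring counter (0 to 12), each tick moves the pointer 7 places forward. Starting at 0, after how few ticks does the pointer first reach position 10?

The inverse of 7 mod 13 is 2 (since 7·2 = 14 ≡ 1).
Multiplying both sides by 2: x ≡ 2·10 = 20 ≡ 7 (mod 13).
Check: 7·7 = 49 = 3·13 + 10.

7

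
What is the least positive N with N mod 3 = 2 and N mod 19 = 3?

41

x ≡ 2 (mod 3) gives x ∈ {2, 5, 8, 11, 14, 17, 20, 23, …}.
The first of these with x mod 19 = 3 is 41.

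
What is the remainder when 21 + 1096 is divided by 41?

10

1096 − 26·41 = 30, so 1096 ≡ 30 (mod 41).
(21 + 30) mod 41 = 10.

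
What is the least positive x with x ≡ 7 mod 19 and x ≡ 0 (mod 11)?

121

x ≡ 0 (mod 11) gives x ∈ {0, 11, 22, 33, 44, 55, 66, 77, …}.
The first of these with x mod 19 = 7 is 121.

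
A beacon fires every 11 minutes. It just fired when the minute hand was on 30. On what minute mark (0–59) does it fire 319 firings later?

319·11 = 3509.
Dividing 3509 by 60 gives quotient 58 and remainder 29.
(30 + 29) mod 60 = 59.

59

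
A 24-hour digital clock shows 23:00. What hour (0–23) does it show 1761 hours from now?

8

1761 mod 24 = 9 (since 73·24 = 1752).
(23 + 9) mod 24 = 8.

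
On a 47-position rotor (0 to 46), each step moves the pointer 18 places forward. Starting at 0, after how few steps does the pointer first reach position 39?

10

The inverse of 18 mod 47 is 34 (since 18·34 = 612 ≡ 1).
So x ≡ 34·39 = 1326 ≡ 10 (mod 47).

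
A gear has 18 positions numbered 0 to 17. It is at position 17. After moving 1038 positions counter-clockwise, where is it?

1038 = 57·18 + 12, so 1038 mod 18 = 12.
(17 − 12) mod 18 = 5.

5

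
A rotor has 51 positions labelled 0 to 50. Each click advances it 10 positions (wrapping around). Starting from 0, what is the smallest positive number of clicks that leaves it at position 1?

46

10·46 = 460 = 9·51 + 1, so 10⁻¹ ≡ 46 (mod 51).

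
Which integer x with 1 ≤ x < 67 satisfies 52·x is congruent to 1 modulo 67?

58

52·58 = 3016 = 45·67 + 1, so 52⁻¹ ≡ 58 (mod 67).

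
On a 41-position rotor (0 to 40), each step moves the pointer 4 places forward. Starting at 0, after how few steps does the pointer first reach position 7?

4⁻¹ ≡ 31 (mod 41) because 4·31 = 124 = 3·41 + 1.
So x ≡ 31·7 = 217 ≡ 12 (mod 41).

12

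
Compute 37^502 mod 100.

69

Square-and-reduce mod 100: 37^1≡37, 37^2≡69, 37^4≡61, 37^8≡21, 37^16≡41, 37^32≡81, 37^64≡61, 37^128≡21, 37^256≡41.
502 = 2 + 4 + 16 + 32 + 64 + 128 + 256, so 37^502 ≡ 69·61·41·81·61·21·41 ≡ 69 (mod 100).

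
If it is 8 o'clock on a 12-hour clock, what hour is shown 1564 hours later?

Dividing 1564 by 12 gives quotient 130 and remainder 4.
8 + 4 → 12 on a 12-hour dial.

12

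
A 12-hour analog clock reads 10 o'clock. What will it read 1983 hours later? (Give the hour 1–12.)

1

1983 − 165·12 = 3, so 1983 ≡ 3 (mod 12).
10 + 3 → 1 on a 12-hour dial.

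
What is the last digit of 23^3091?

7

Powers of 3 mod 10 repeat with period 4: 3, 9, 7, 1.
3091 leaves remainder 3 on division by 4, so 23^3091 ends in 7.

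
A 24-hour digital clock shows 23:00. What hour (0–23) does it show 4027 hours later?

Dividing 4027 by 24 gives quotient 167 and remainder 19.
(23 + 19) mod 24 = 18.

18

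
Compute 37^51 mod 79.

Square-and-reduce mod 79: 37^1≡37, 37^2≡26, 37^4≡44, 37^8≡40, 37^16≡20, 37^32≡5.
Since 51 = 1 + 2 + 16 + 32 in binary, 37^51 ≡ 37·26·20·5 ≡ 57 (mod 79).

57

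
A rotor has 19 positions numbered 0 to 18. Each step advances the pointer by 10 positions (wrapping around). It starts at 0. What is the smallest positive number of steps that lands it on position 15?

10⁻¹ ≡ 2 (mod 19) because 10·2 = 20 = 1·19 + 1.
Multiplying both sides by 2: x ≡ 2·15 = 30 ≡ 11 (mod 19).

11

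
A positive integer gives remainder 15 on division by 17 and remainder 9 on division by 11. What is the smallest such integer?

x ≡ 9 (mod 11) gives x ∈ {9, 20, 31, 42, 53, 64, 75, 86, …}.
The first of these with x mod 17 = 15 is 185.

185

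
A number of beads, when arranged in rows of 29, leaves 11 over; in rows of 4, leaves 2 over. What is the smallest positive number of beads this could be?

x ≡ 2 (mod 4) gives x ∈ {2, 6, 10, 14, 18, 22, 26, 30, …}.
The first of these with x mod 29 = 11 is 98.

98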